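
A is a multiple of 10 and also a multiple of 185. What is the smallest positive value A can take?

370

gcd first: 185 = 18·10 + 5; 10 = 2·5 + 0 → gcd = 5
lcm = 10·185/gcd = 1850/5 = 370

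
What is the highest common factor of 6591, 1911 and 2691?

39

gcd(6591, 1911): 6591 = 3·1911 + 858; 1911 = 2·858 + 195; 858 = 4·195 + 78; 195 = 2·78 + 39; 78 = 2·39 + 0 → 39
gcd(39, 2691): 2691 = 69·39 + 0 → 39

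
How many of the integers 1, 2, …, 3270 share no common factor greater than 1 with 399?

399 = 3·7·19. Inclusion–exclusion on these primes:
3270 − ⌊3270/3⌋ − ⌊3270/7⌋ − ⌊3270/19⌋ + ⌊3270/21⌋ + ⌊3270/57⌋ + ⌊3270/133⌋ − ⌊3270/399⌋ = 1769

1769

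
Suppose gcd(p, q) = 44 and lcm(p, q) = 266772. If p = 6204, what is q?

1892

p·q = gcd·lcm = 44·266772 = 11737968, so q = 11737968/6204 = 1892.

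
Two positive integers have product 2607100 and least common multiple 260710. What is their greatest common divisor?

From gcd × lcm = uv: gcd = 2607100 / 260710 = 10.

10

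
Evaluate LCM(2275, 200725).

2609425

gcd first: 200725 = 88·2275 + 525; 2275 = 4·525 + 175; 525 = 3·175 + 0 → gcd = 175
lcm = 2275·200725/gcd = 456649375/175 = 2609425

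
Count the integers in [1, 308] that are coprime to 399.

399 = 3·7·19. Inclusion–exclusion on these primes:
308 − ⌊308/3⌋ − ⌊308/7⌋ − ⌊308/19⌋ + ⌊308/21⌋ + ⌊308/57⌋ + ⌊308/133⌋ − ⌊308/399⌋ = 167

167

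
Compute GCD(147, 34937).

49

Euclid: 34937 = 237·147 + 98; 147 = 1·98 + 49; 98 = 2·49 + 0. Last nonzero remainder: 49.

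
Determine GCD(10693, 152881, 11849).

289

10693 = 17² · 37; 152881 = 17² · 23²; 11849 = 17² · 41
gcd takes min exponent of each prime: 17² = 289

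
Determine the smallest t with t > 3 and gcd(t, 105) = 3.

6

105 = 3·35. Any t with gcd(t, 105) = 3 is a multiple of 3, say 3s, with s coprime to 35.
Need s > 3/3, so s ≥ 2. First s ≥ 2 with gcd(s, 35) = 1 is s = 2. Thus t = 3·2 = 6.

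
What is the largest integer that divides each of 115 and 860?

5

Euclid: 860 = 7·115 + 55; 115 = 2·55 + 5; 55 = 11·5 + 0. Last nonzero remainder: 5.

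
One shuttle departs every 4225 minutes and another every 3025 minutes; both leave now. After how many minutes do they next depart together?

511225

4225 = 5² · 13²; 3025 = 5² · 11²
max exponents: 5² · 11² · 13² = 511225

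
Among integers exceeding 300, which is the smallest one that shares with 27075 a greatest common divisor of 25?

Multiples of 25 above 300: 25·13, 25·14, … . Need the cofactor coprime to 27075/25 = 1083.
Checking s = 13, 14, … the first with gcd(s, 1083) = 1 is s = 13, giving 325.

325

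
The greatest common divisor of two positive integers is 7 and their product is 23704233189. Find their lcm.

Since gcd(a,b)·lcm(a,b) = ab, lcm = 23704233189/7 = 3386319027.

3386319027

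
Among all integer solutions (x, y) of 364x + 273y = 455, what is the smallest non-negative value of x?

2

Euclid: 364 = 1·273 + 91; 273 = 3·91 + 0 → gcd = 91; 455 = 91·5.
Back-substitution yields 364·(1) + 273·(-1) = 91, so one solution is x = 1·5 = 5, y = -1·5 = -5.
Solutions in x differ by 273/91 = 3; the one in [0, 3) is 5 mod 3 = 2.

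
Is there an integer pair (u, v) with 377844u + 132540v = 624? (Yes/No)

Yes

gcd(377844, 132540): 377844 = 2·132540 + 112764; 132540 = 1·112764 + 19776; 112764 = 5·19776 + 13884; 19776 = 1·13884 + 5892; 13884 = 2·5892 + 2100; 5892 = 2·2100 + 1692; 2100 = 1·1692 + 408; 1692 = 4·408 + 60; 408 = 6·60 + 48; 60 = 1·48 + 12; 48 = 4·12 + 0 → 12
12 divides 624, so a solution exists.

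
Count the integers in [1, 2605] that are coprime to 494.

Prime factors of 494: 2, 13, 19. Count integers ≤ 2605 divisible by none of them.
By inclusion–exclusion: 2605 − ⌊2605/2⌋ − ⌊2605/13⌋ − ⌊2605/19⌋ + ⌊2605/26⌋ + ⌊2605/38⌋ + ⌊2605/247⌋ − ⌊2605/494⌋ = 1139.

1139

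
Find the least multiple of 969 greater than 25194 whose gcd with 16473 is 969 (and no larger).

Multiples of 969 above 25194: 969·27, 969·28, … . Need the cofactor coprime to 16473/969 = 17.
Checking s = 27, 28, … the first with gcd(s, 17) = 1 is s = 27, giving 26163.

26163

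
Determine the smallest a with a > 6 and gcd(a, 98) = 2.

8

gcd(a, 98) = 2 forces 2 | a; write a = 2s. Then gcd(2s, 2·49) = 2·gcd(s, 49), so need gcd(s, 49) = 1.
2s > 6 gives s ≥ 4. The least s ≥ 4 coprime to 49 is 4, so a = 2·4 = 8.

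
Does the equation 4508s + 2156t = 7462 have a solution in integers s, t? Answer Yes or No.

No

By Bézout, 4508s + 2156t = 7462 has integer solutions iff gcd(4508, 2156) | 7462.
Euclid: 4508 = 2·2156 + 196; 2156 = 11·196 + 0. gcd = 196; 7462 mod 196 = 14. No.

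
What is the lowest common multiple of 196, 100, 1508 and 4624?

2135478800

lcm(196, 100) = 196·100/gcd = 19600/4 = 4900
lcm(4900, 1508) = 4900·1508/gcd = 7389200/4 = 1847300
lcm(1847300, 4624) = 1847300·4624/gcd = 8541915200/4 = 2135478800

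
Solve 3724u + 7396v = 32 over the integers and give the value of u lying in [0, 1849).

1708

Reduce mod 7396: 3724u ≡ 32 (mod 7396). With g = gcd(3724, 7396) = 4 dividing 32, divide through: 931u ≡ 8 (mod 1849).
Since gcd(931, 1849) = 1, u ≡ 8·(931)⁻¹ ≡ 1708 (mod 1849). Smallest non-negative: 1708.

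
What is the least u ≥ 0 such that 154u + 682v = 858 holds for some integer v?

Reduce mod 682: 154u ≡ 858 (mod 682). With g = gcd(154, 682) = 22 dividing 858, divide through: 7u ≡ 39 (mod 31).
Since gcd(7, 31) = 1, u ≡ 39·(7)⁻¹ ≡ 10 (mod 31). Smallest non-negative: 10.

10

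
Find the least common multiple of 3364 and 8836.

7431076

gcd first: 8836 = 2·3364 + 2108; 3364 = 1·2108 + 1256; 2108 = 1·1256 + 852; 1256 = 1·852 + 404; 852 = 2·404 + 44; 404 = 9·44 + 8; 44 = 5·8 + 4; 8 = 2·4 + 0 → gcd = 4
lcm = 3364·8836/gcd = 29724304/4 = 7431076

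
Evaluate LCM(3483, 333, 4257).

1417581

3483 = 3⁴ · 43; 333 = 3² · 37; 4257 = 3² · 11 · 43
lcm takes max exponent of each prime: 3⁴ · 11 · 37 · 43 = 1417581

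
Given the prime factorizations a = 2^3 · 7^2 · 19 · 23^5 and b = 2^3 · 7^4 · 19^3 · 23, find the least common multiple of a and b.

max exponent per prime: 2^3 · 7^4 · 19^3 · 23^5 = 847973206443496

847973206443496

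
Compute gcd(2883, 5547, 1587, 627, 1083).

gcd(2883, 5547): 5547 = 1·2883 + 2664; 2883 = 1·2664 + 219; 2664 = 12·219 + 36; 219 = 6·36 + 3; 36 = 12·3 + 0 → 3
gcd(3, 1587): 1587 = 529·3 + 0 → 3
gcd(3, 627): 627 = 209·3 + 0 → 3
gcd(3, 1083): 1083 = 361·3 + 0 → 3

3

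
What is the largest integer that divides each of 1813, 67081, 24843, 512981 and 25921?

1813 = 7² · 37; 67081 = 7² · 37²; 24843 = 3 · 7² · 13²; 512981 = 7² · 19² · 29; 25921 = 7² · 23²
gcd takes min exponent of each prime: 7² = 49

49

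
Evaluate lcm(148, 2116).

78292

148 = 2² · 37; 2116 = 2² · 23²
max exponents: 2² · 23² · 37 = 78292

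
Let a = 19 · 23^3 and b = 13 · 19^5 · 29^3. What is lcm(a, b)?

max exponent per prime: 13 · 19^5 · 23^3 · 29^3 = 9551880022663381

9551880022663381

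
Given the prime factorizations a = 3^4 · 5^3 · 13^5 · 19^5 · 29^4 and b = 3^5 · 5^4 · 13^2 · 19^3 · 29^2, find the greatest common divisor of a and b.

min exponent per shared prime: 3^4 · 5^3 · 13^2 · 19^3 · 29^2 = 9870485961375

9870485961375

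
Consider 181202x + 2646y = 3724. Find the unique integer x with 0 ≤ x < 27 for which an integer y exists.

5

gcd(181202, 2646) = 98 (Euclid: 181202 = 68·2646 + 1274; 2646 = 2·1274 + 98; 1274 = 13·98 + 0), and 98 | 3724.
Extended Euclid: 181202·(-2) + 2646·(137) = 98. Scale by 38: x₀ = -76.
General solution x = x₀ + 27t; reducing mod 27 gives x = 5 (and y = -341).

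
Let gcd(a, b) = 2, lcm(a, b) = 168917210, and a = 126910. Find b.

2662

a·b = gcd·lcm = 2·168917210 = 337834420, so b = 337834420/126910 = 2662.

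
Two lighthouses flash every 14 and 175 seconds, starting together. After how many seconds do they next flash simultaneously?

350

gcd first: 175 = 12·14 + 7; 14 = 2·7 + 0 → gcd = 7
lcm = 14·175/gcd = 2450/7 = 350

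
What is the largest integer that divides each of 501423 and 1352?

169

Euclid: 501423 = 370·1352 + 1183; 1352 = 1·1183 + 169; 1183 = 7·169 + 0. Last nonzero remainder: 169.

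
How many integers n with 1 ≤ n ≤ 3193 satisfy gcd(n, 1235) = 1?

1235 = 5·13·19. Inclusion–exclusion on these primes:
3193 − ⌊3193/5⌋ − ⌊3193/13⌋ − ⌊3193/19⌋ + ⌊3193/65⌋ + ⌊3193/95⌋ + ⌊3193/247⌋ − ⌊3193/1235⌋ = 2234

2234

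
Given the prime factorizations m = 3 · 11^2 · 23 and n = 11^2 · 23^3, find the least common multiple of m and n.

max exponent per prime: 3 · 11^2 · 23^3 = 4416621

4416621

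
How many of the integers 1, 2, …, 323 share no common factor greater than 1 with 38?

153

Prime factors of 38: 2, 19. Count integers ≤ 323 divisible by none of them.
By inclusion–exclusion: 323 − ⌊323/2⌋ − ⌊323/19⌋ + ⌊323/38⌋ = 153.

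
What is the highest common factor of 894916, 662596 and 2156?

44

gcd(894916, 662596): 894916 = 1·662596 + 232320; 662596 = 2·232320 + 197956; 232320 = 1·197956 + 34364; 197956 = 5·34364 + 26136; 34364 = 1·26136 + 8228; 26136 = 3·8228 + 1452; 8228 = 5·1452 + 968; 1452 = 1·968 + 484; 968 = 2·484 + 0 → 484
gcd(484, 2156): 2156 = 4·484 + 220; 484 = 2·220 + 44; 220 = 5·44 + 0 → 44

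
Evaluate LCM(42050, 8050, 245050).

42050 = 2 · 5² · 29²; 8050 = 2 · 5² · 7 · 23; 245050 = 2 · 5² · 13² · 29
lcm takes max exponent of each prime: 2 · 5² · 7 · 13² · 23 · 29² = 1144138450

1144138450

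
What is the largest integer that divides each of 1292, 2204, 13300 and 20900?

76

1292 = 2² · 17 · 19; 2204 = 2² · 19 · 29; 13300 = 2² · 5² · 7 · 19; 20900 = 2² · 5² · 11 · 19
gcd takes min exponent of each prime: 2² · 19 = 76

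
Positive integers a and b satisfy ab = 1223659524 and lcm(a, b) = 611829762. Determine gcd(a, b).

2

gcd·lcm = product, so gcd = 1223659524/611829762 = 2.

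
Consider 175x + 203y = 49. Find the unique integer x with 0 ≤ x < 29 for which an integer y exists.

Reduce mod 203: 175x ≡ 49 (mod 203). With g = gcd(175, 203) = 7 dividing 49, divide through: 25x ≡ 7 (mod 29).
Since gcd(25, 29) = 1, x ≡ 7·(25)⁻¹ ≡ 20 (mod 29). Smallest non-negative: 20.

20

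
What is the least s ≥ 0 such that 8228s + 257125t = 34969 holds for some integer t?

98

Reduce mod 257125: 8228s ≡ 34969 (mod 257125). With g = gcd(8228, 257125) = 2057 dividing 34969, divide through: 4s ≡ 17 (mod 125).
Since gcd(4, 125) = 1, s ≡ 17·(4)⁻¹ ≡ 98 (mod 125). Smallest non-negative: 98.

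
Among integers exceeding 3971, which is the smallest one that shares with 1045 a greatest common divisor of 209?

1045 = 209·5. Any m with gcd(m, 1045) = 209 is a multiple of 209, say 209s, with s coprime to 5.
Need s > 3971/209, so s ≥ 20. First s ≥ 20 with gcd(s, 5) = 1 is s = 21. Thus m = 209·21 = 4389.

4389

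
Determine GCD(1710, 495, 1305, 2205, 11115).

gcd(1710, 495): 1710 = 3·495 + 225; 495 = 2·225 + 45; 225 = 5·45 + 0 → 45
gcd(45, 1305): 1305 = 29·45 + 0 → 45
gcd(45, 2205): 2205 = 49·45 + 0 → 45
gcd(45, 11115): 11115 = 247·45 + 0 → 45

45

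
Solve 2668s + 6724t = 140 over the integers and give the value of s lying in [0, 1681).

1550

gcd(2668, 6724) = 4 (Euclid: 6724 = 2·2668 + 1388; 2668 = 1·1388 + 1280; 1388 = 1·1280 + 108; 1280 = 11·108 + 92; 108 = 1·92 + 16; 92 = 5·16 + 12; 16 = 1·12 + 4; 12 = 3·4 + 0), and 4 | 140.
Extended Euclid: 2668·(-436) + 6724·(173) = 4. Scale by 35: s₀ = -15260.
General solution s = s₀ + 1681k; reducing mod 1681 gives s = 1550 (and t = -615).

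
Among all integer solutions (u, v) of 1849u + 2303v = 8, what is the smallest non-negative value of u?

gcd(1849, 2303) = 1 (Euclid: 2303 = 1·1849 + 454; 1849 = 4·454 + 33; 454 = 13·33 + 25; 33 = 1·25 + 8; 25 = 3·8 + 1; 8 = 8·1 + 0), and 1 | 8.
Extended Euclid: 1849·(-279) + 2303·(224) = 1. Scale by 8: u₀ = -2232.
General solution u = u₀ + 2303t; reducing mod 2303 gives u = 71 (and v = -57).

71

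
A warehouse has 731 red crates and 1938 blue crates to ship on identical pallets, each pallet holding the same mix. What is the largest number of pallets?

17

731 = 17 · 43
1938 = 2 · 3 · 17 · 19
Common: 17 = 17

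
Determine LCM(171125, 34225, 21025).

143916125

171125 = 5³ · 37²; 34225 = 5² · 37²; 21025 = 5² · 29²
lcm takes max exponent of each prime: 5³ · 29² · 37² = 143916125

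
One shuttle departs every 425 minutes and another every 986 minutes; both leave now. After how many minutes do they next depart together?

24650

gcd first: 986 = 2·425 + 136; 425 = 3·136 + 17; 136 = 8·17 + 0 → gcd = 17
lcm = 425·986/gcd = 419050/17 = 24650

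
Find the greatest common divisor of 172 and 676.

Euclid: 676 = 3·172 + 160; 172 = 1·160 + 12; 160 = 13·12 + 4; 12 = 3·4 + 0. Last nonzero remainder: 4.

4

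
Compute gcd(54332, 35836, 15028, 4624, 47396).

1156

54332 = 2² · 17² · 47; 35836 = 2² · 17² · 31; 15028 = 2² · 13 · 17²; 4624 = 2⁴ · 17²; 47396 = 2² · 17² · 41
gcd takes min exponent of each prime: 2² · 17² = 1156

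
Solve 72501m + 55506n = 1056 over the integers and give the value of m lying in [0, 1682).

650

Euclid: 72501 = 1·55506 + 16995; 55506 = 3·16995 + 4521; 16995 = 3·4521 + 3432; 4521 = 1·3432 + 1089; 3432 = 3·1089 + 165; 1089 = 6·165 + 99; 165 = 1·99 + 66; 99 = 1·66 + 33; 66 = 2·33 + 0 → gcd = 33; 1056 = 33·32.
Back-substitution yields 72501·(-663) + 55506·(866) = 33, so one solution is m = -663·32 = -21216, n = 866·32 = 27712.
Solutions in m differ by 55506/33 = 1682; the one in [0, 1682) is -21216 mod 1682 = 650.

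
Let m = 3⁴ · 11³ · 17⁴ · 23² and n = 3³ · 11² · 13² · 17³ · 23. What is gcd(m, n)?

min exponent per shared prime: 3³ · 11² · 17³ · 23 = 369167733

369167733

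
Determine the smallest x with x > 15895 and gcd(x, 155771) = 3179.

155771 = 3179·49. Any x with gcd(x, 155771) = 3179 is a multiple of 3179, say 3179s, with s coprime to 49.
Need s > 15895/3179, so s ≥ 6. First s ≥ 6 with gcd(s, 49) = 1 is s = 6. Thus x = 3179·6 = 19074.

19074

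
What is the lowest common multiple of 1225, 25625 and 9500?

95427500

1225 = 5² · 7²; 25625 = 5⁴ · 41; 9500 = 2² · 5³ · 19
lcm takes max exponent of each prime: 2² · 5⁴ · 7² · 19 · 41 = 95427500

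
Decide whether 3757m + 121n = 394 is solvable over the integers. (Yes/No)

Yes

By Bézout, 3757m + 121n = 394 has integer solutions iff gcd(3757, 121) | 394.
Euclid: 3757 = 31·121 + 6; 121 = 20·6 + 1; 6 = 6·1 + 0. gcd = 1; 394 mod 1 = 0. Yes.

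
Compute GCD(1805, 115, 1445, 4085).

5

gcd(1805, 115): 1805 = 15·115 + 80; 115 = 1·80 + 35; 80 = 2·35 + 10; 35 = 3·10 + 5; 10 = 2·5 + 0 → 5
gcd(5, 1445): 1445 = 289·5 + 0 → 5
gcd(5, 4085): 4085 = 817·5 + 0 → 5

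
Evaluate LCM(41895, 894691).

gcd first: 894691 = 21·41895 + 14896; 41895 = 2·14896 + 12103; 14896 = 1·12103 + 2793; 12103 = 4·2793 + 931; 2793 = 3·931 + 0 → gcd = 931
lcm = 41895·894691/gcd = 37483079445/931 = 40261095

40261095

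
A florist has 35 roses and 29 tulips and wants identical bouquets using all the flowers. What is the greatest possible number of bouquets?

1

35 = 5 · 7
29 = 29
Common: 1 = 1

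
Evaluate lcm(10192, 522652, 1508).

10192 = 2⁴ · 7² · 13; 522652 = 2² · 13 · 19 · 23²; 1508 = 2² · 13 · 29
lcm takes max exponent of each prime: 2⁴ · 7² · 13 · 19 · 23² · 29 = 2970753968

2970753968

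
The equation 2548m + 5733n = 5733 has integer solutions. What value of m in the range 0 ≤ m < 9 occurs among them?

gcd(2548, 5733) = 637 (Euclid: 5733 = 2·2548 + 637; 2548 = 4·637 + 0), and 637 | 5733.
Extended Euclid: 2548·(-2) + 5733·(1) = 637. Scale by 9: m₀ = -18.
General solution m = m₀ + 9t; reducing mod 9 gives m = 0 (and n = 1).

0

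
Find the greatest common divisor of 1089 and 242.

1089 = 3² · 11²
242 = 2 · 11²
Common: 11² = 121

121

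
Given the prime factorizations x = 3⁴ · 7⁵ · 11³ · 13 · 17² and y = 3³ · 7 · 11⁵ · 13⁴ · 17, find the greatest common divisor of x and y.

55594539

min exponent per shared prime: 3³ · 7 · 11³ · 13 · 17 = 55594539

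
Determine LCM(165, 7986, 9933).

12018930

165 = 3 · 5 · 11; 7986 = 2 · 3 · 11³; 9933 = 3 · 7 · 11 · 43
lcm takes max exponent of each prime: 2 · 3 · 5 · 7 · 11³ · 43 = 12018930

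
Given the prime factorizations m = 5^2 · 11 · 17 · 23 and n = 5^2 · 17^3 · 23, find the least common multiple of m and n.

31074725

max exponent per prime: 5^2 · 11 · 17^3 · 23 = 31074725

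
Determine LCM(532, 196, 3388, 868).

13968724

532 = 2² · 7 · 19; 196 = 2² · 7²; 3388 = 2² · 7 · 11²; 868 = 2² · 7 · 31
lcm takes max exponent of each prime: 2² · 7² · 11² · 19 · 31 = 13968724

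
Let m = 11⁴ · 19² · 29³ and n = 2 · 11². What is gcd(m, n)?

min exponent per shared prime: 11² = 121

121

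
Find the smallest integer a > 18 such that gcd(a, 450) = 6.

24

gcd(a, 450) = 6 forces 6 | a; write a = 6s. Then gcd(6s, 6·75) = 6·gcd(s, 75), so need gcd(s, 75) = 1.
6s > 18 gives s ≥ 4. The least s ≥ 4 coprime to 75 is 4, so a = 6·4 = 24.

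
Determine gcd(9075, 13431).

363

Euclid: 13431 = 1·9075 + 4356; 9075 = 2·4356 + 363; 4356 = 12·363 + 0. Last nonzero remainder: 363.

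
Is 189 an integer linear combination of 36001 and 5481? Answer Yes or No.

Yes

By Bézout, 36001m + 5481n = 189 has integer solutions iff gcd(36001, 5481) | 189.
Euclid: 36001 = 6·5481 + 3115; 5481 = 1·3115 + 2366; 3115 = 1·2366 + 749; 2366 = 3·749 + 119; 749 = 6·119 + 35; 119 = 3·35 + 14; 35 = 2·14 + 7; 14 = 2·7 + 0. gcd = 7; 189 mod 7 = 0. Yes.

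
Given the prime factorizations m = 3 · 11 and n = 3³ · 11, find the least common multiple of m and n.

max exponent per prime: 3³ · 11 = 297

297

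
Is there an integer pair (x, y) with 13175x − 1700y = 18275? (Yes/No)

gcd(13175, 1700): 13175 = 7·1700 + 1275; 1700 = 1·1275 + 425; 1275 = 3·425 + 0 → 425
425 divides 18275, so a solution exists.

Yes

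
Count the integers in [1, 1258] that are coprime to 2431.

Prime factors of 2431: 11, 13, 17. Count integers ≤ 1258 divisible by none of them.
By inclusion–exclusion: 1258 − ⌊1258/11⌋ − ⌊1258/13⌋ − ⌊1258/17⌋ + ⌊1258/143⌋ + ⌊1258/187⌋ + ⌊1258/221⌋ − ⌊1258/2431⌋ = 993.

993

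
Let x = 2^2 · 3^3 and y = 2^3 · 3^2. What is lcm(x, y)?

max exponent per prime: 2^3 · 3^3 = 216

216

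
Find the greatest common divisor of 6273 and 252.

6273 = 3² · 17 · 41
252 = 2² · 3² · 7
Common: 3² = 9

9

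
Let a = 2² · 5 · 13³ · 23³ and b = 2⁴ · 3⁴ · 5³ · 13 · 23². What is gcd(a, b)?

min exponent per shared prime: 2² · 5 · 13 · 23² = 137540

137540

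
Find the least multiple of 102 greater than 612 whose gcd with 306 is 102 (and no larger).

714

gcd(x, 306) = 102 forces 102 | x; write x = 102s. Then gcd(102s, 102·3) = 102·gcd(s, 3), so need gcd(s, 3) = 1.
102s > 612 gives s ≥ 7. The least s ≥ 7 coprime to 3 is 7, so x = 102·7 = 714.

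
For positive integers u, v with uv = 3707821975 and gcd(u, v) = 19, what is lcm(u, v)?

gcd·lcm = product, so lcm = 3707821975/19 = 195148525.

195148525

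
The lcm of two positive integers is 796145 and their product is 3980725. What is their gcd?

5

From gcd × lcm = mn: gcd = 3980725 / 796145 = 5.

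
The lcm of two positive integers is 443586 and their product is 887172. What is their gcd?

2

From gcd × lcm = mn: gcd = 887172 / 443586 = 2.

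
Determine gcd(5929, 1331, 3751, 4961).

gcd(5929, 1331): 5929 = 4·1331 + 605; 1331 = 2·605 + 121; 605 = 5·121 + 0 → 121
gcd(121, 3751): 3751 = 31·121 + 0 → 121
gcd(121, 4961): 4961 = 41·121 + 0 → 121

121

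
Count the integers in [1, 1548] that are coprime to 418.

667

Prime factors of 418: 2, 11, 19. Count integers ≤ 1548 divisible by none of them.
By inclusion–exclusion: 1548 − ⌊1548/2⌋ − ⌊1548/11⌋ − ⌊1548/19⌋ + ⌊1548/22⌋ + ⌊1548/38⌋ + ⌊1548/209⌋ − ⌊1548/418⌋ = 667.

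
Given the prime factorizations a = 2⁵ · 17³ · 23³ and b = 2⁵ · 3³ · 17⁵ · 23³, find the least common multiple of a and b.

max exponent per prime: 2⁵ · 3³ · 17⁵ · 23³ = 14925945702816

14925945702816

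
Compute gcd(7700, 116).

Euclid: 7700 = 66·116 + 44; 116 = 2·44 + 28; 44 = 1·28 + 16; 28 = 1·16 + 12; 16 = 1·12 + 4; 12 = 3·4 + 0. Last nonzero remainder: 4.

4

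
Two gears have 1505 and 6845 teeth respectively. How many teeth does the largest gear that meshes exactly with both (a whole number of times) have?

1505 = 5 · 7 · 43
6845 = 5 · 37²
Common: 5 = 5

5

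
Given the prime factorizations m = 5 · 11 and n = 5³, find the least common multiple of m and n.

max exponent per prime: 5³ · 11 = 1375

1375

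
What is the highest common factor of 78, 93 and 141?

3

gcd(78, 93): 93 = 1·78 + 15; 78 = 5·15 + 3; 15 = 5·3 + 0 → 3
gcd(3, 141): 141 = 47·3 + 0 → 3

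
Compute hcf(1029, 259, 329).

gcd(1029, 259): 1029 = 3·259 + 252; 259 = 1·252 + 7; 252 = 36·7 + 0 → 7
gcd(7, 329): 329 = 47·7 + 0 → 7

7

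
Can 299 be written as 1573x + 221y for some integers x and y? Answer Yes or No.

gcd(1573, 221): 1573 = 7·221 + 26; 221 = 8·26 + 13; 26 = 2·13 + 0 → 13
13 divides 299, so a solution exists.

Yes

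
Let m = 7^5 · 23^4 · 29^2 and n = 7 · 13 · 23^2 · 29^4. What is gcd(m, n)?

3114223

min exponent per shared prime: 7 · 23^2 · 29^2 = 3114223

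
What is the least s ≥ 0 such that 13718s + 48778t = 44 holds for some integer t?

Euclid: 48778 = 3·13718 + 7624; 13718 = 1·7624 + 6094; 7624 = 1·6094 + 1530; 6094 = 3·1530 + 1504; 1530 = 1·1504 + 26; 1504 = 57·26 + 22; 26 = 1·22 + 4; 22 = 5·4 + 2; 4 = 2·2 + 0 → gcd = 2; 44 = 2·22.
Back-substitution yields 13718·(11254) + 48778·(-3165) = 2, so one solution is s = 11254·22 = 247588, t = -3165·22 = -69630.
Solutions in s differ by 48778/2 = 24389; the one in [0, 24389) is 247588 mod 24389 = 3698.

3698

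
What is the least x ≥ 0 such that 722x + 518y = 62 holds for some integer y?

13

gcd(722, 518) = 2 (Euclid: 722 = 1·518 + 204; 518 = 2·204 + 110; 204 = 1·110 + 94; 110 = 1·94 + 16; 94 = 5·16 + 14; 16 = 1·14 + 2; 14 = 7·2 + 0), and 2 | 62.
Extended Euclid: 722·(-33) + 518·(46) = 2. Scale by 31: x₀ = -1023.
General solution x = x₀ + 259t; reducing mod 259 gives x = 13 (and y = -18).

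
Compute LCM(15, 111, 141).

15 = 3 · 5; 111 = 3 · 37; 141 = 3 · 47
lcm takes max exponent of each prime: 3 · 5 · 37 · 47 = 26085

26085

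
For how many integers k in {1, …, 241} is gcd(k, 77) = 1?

189

77 = 7·11. Inclusion–exclusion on these primes:
241 − ⌊241/7⌋ − ⌊241/11⌋ + ⌊241/77⌋ = 189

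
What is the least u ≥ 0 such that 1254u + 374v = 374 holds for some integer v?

0

gcd(1254, 374) = 22 (Euclid: 1254 = 3·374 + 132; 374 = 2·132 + 110; 132 = 1·110 + 22; 110 = 5·22 + 0), and 22 | 374.
Extended Euclid: 1254·(3) + 374·(-10) = 22. Scale by 17: u₀ = 51.
General solution u = u₀ + 17t; reducing mod 17 gives u = 0 (and v = 1).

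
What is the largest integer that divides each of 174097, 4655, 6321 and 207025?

gcd(174097, 4655): 174097 = 37·4655 + 1862; 4655 = 2·1862 + 931; 1862 = 2·931 + 0 → 931
gcd(931, 6321): 6321 = 6·931 + 735; 931 = 1·735 + 196; 735 = 3·196 + 147; 196 = 1·147 + 49; 147 = 3·49 + 0 → 49
gcd(49, 207025): 207025 = 4225·49 + 0 → 49

49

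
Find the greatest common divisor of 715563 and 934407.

9

Euclid: 934407 = 1·715563 + 218844; 715563 = 3·218844 + 59031; 218844 = 3·59031 + 41751; 59031 = 1·41751 + 17280; 41751 = 2·17280 + 7191; 17280 = 2·7191 + 2898; 7191 = 2·2898 + 1395; 2898 = 2·1395 + 108; 1395 = 12·108 + 99; 108 = 1·99 + 9; 99 = 11·9 + 0. Last nonzero remainder: 9.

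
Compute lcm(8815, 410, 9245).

758090

8815 = 5 · 41 · 43; 410 = 2 · 5 · 41; 9245 = 5 · 43²
lcm takes max exponent of each prime: 2 · 5 · 41 · 43² = 758090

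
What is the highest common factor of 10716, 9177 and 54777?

57

gcd(10716, 9177): 10716 = 1·9177 + 1539; 9177 = 5·1539 + 1482; 1539 = 1·1482 + 57; 1482 = 26·57 + 0 → 57
gcd(57, 54777): 54777 = 961·57 + 0 → 57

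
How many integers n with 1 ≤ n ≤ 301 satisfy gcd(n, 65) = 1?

222

65 = 5·13. Inclusion–exclusion on these primes:
301 − ⌊301/5⌋ − ⌊301/13⌋ + ⌊301/65⌋ = 222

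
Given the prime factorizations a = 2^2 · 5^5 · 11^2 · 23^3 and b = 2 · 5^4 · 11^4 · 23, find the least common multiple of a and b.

2226713087500

max exponent per prime: 2^2 · 5^5 · 11^4 · 23^3 = 2226713087500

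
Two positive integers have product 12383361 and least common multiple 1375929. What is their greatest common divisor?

9

From gcd × lcm = pq: gcd = 12383361 / 1375929 = 9.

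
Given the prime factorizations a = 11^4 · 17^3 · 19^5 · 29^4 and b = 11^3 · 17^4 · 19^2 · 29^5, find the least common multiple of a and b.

62104693159317497498711

max exponent per prime: 11^4 · 17^4 · 19^5 · 29^5 = 62104693159317497498711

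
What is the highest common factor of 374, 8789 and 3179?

187

gcd(374, 8789): 8789 = 23·374 + 187; 374 = 2·187 + 0 → 187
gcd(187, 3179): 3179 = 17·187 + 0 → 187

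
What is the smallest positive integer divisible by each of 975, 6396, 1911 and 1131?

227217900

lcm(975, 6396) = 975·6396/gcd = 6236100/39 = 159900
lcm(159900, 1911) = 159900·1911/gcd = 305568900/39 = 7835100
lcm(7835100, 1131) = 7835100·1131/gcd = 8861498100/39 = 227217900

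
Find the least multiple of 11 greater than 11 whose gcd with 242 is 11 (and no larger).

gcd(m, 242) = 11 forces 11 | m; write m = 11s. Then gcd(11s, 11·22) = 11·gcd(s, 22), so need gcd(s, 22) = 1.
11s > 11 gives s ≥ 2. The least s ≥ 2 coprime to 22 is 3, so m = 11·3 = 33.

33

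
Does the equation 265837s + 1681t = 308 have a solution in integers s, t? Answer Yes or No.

By Bézout, 265837s + 1681t = 308 has integer solutions iff gcd(265837, 1681) | 308.
Euclid: 265837 = 158·1681 + 239; 1681 = 7·239 + 8; 239 = 29·8 + 7; 8 = 1·7 + 1; 7 = 7·1 + 0. gcd = 1; 308 mod 1 = 0. Yes.

Yes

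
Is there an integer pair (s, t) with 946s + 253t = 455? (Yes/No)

No

By Bézout, 946s + 253t = 455 has integer solutions iff gcd(946, 253) | 455.
Euclid: 946 = 3·253 + 187; 253 = 1·187 + 66; 187 = 2·66 + 55; 66 = 1·55 + 11; 55 = 5·11 + 0. gcd = 11; 455 mod 11 = 4. No.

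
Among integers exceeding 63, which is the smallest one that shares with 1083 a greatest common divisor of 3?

66

1083 = 3·361. Any x with gcd(x, 1083) = 3 is a multiple of 3, say 3s, with s coprime to 361.
Need s > 63/3, so s ≥ 22. First s ≥ 22 with gcd(s, 361) = 1 is s = 22. Thus x = 3·22 = 66.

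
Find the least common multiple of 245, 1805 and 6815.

245 = 5 · 7²; 1805 = 5 · 19²; 6815 = 5 · 29 · 47
lcm takes max exponent of each prime: 5 · 7² · 19² · 29 · 47 = 120550535

120550535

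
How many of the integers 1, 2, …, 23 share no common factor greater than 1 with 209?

209 = 11·19. Inclusion–exclusion on these primes:
23 − ⌊23/11⌋ − ⌊23/19⌋ + ⌊23/209⌋ = 20

20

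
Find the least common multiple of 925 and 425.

925 = 5² · 37; 425 = 5² · 17
max exponents: 5² · 17 · 37 = 15725

15725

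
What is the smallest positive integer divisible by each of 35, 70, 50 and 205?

lcm(35, 70) = 35·70/gcd = 2450/35 = 70
lcm(70, 50) = 70·50/gcd = 3500/10 = 350
lcm(350, 205) = 350·205/gcd = 71750/5 = 14350

14350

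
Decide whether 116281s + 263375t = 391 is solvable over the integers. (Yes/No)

By Bézout, 116281s + 263375t = 391 has integer solutions iff gcd(116281, 263375) | 391.
Euclid: 263375 = 2·116281 + 30813; 116281 = 3·30813 + 23842; 30813 = 1·23842 + 6971; 23842 = 3·6971 + 2929; 6971 = 2·2929 + 1113; 2929 = 2·1113 + 703; 1113 = 1·703 + 410; 703 = 1·410 + 293; 410 = 1·293 + 117; 293 = 2·117 + 59; 117 = 1·59 + 58; 59 = 1·58 + 1; 58 = 58·1 + 0. gcd = 1; 391 mod 1 = 0. Yes.

Yes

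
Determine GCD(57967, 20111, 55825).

gcd(57967, 20111): 57967 = 2·20111 + 17745; 20111 = 1·17745 + 2366; 17745 = 7·2366 + 1183; 2366 = 2·1183 + 0 → 1183
gcd(1183, 55825): 55825 = 47·1183 + 224; 1183 = 5·224 + 63; 224 = 3·63 + 35; 63 = 1·35 + 28; 35 = 1·28 + 7; 28 = 4·7 + 0 → 7

7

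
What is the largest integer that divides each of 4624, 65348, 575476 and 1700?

4

gcd(4624, 65348): 65348 = 14·4624 + 612; 4624 = 7·612 + 340; 612 = 1·340 + 272; 340 = 1·272 + 68; 272 = 4·68 + 0 → 68
gcd(68, 575476): 575476 = 8462·68 + 60; 68 = 1·60 + 8; 60 = 7·8 + 4; 8 = 2·4 + 0 → 4
gcd(4, 1700): 1700 = 425·4 + 0 → 4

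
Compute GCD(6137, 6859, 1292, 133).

gcd(6137, 6859): 6859 = 1·6137 + 722; 6137 = 8·722 + 361; 722 = 2·361 + 0 → 361
gcd(361, 1292): 1292 = 3·361 + 209; 361 = 1·209 + 152; 209 = 1·152 + 57; 152 = 2·57 + 38; 57 = 1·38 + 19; 38 = 2·19 + 0 → 19
gcd(19, 133): 133 = 7·19 + 0 → 19

19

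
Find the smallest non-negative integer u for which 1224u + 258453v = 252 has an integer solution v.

Reduce mod 258453: 1224u ≡ 252 (mod 258453). With g = gcd(1224, 258453) = 9 dividing 252, divide through: 136u ≡ 28 (mod 28717).
Since gcd(136, 28717) = 1, u ≡ 28·(136)⁻¹ ≡ 9291 (mod 28717). Smallest non-negative: 9291.

9291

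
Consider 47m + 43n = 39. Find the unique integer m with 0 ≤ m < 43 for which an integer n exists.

Reduce mod 43: 47m ≡ 39 (mod 43). With g = gcd(47, 43) = 1 dividing 39, divide through: 47m ≡ 39 (mod 43).
Since gcd(47, 43) = 1, m ≡ 39·(47)⁻¹ ≡ 42 (mod 43). Smallest non-negative: 42.

42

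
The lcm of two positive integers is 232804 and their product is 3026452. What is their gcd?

From gcd × lcm = ab: gcd = 3026452 / 232804 = 13.

13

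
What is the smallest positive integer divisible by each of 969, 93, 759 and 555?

1405975395

969 = 3 · 17 · 19; 93 = 3 · 31; 759 = 3 · 11 · 23; 555 = 3 · 5 · 37
lcm takes max exponent of each prime: 3 · 5 · 11 · 17 · 19 · 23 · 31 · 37 = 1405975395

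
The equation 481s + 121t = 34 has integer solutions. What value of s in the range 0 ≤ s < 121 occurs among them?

gcd(481, 121) = 1 (Euclid: 481 = 3·121 + 118; 121 = 1·118 + 3; 118 = 39·3 + 1; 3 = 3·1 + 0), and 1 | 34.
Extended Euclid: 481·(40) + 121·(-159) = 1. Scale by 34: s₀ = 1360.
General solution s = s₀ + 121k; reducing mod 121 gives s = 29 (and t = -115).

29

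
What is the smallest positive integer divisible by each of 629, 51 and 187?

20757

629 = 17 · 37; 51 = 3 · 17; 187 = 11 · 17
lcm takes max exponent of each prime: 3 · 11 · 17 · 37 = 20757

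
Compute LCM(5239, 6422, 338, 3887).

lcm(5239, 6422) = 5239·6422/gcd = 33644858/169 = 199082
lcm(199082, 338) = 199082·338/gcd = 67289716/338 = 199082
lcm(199082, 3887) = 199082·3887/gcd = 773831734/169 = 4578886

4578886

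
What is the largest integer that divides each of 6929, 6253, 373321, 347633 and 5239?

6929 = 13² · 41; 6253 = 13² · 37; 373321 = 13² · 47²; 347633 = 11² · 13² · 17; 5239 = 13² · 31
gcd takes min exponent of each prime: 13² = 169

169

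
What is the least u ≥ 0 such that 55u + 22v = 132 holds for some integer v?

Euclid: 55 = 2·22 + 11; 22 = 2·11 + 0 → gcd = 11; 132 = 11·12.
Back-substitution yields 55·(1) + 22·(-2) = 11, so one solution is u = 1·12 = 12, v = -2·12 = -24.
Solutions in u differ by 22/11 = 2; the one in [0, 2) is 12 mod 2 = 0.

0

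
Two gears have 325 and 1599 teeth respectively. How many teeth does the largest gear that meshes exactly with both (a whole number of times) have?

13

325 = 5² · 13
1599 = 3 · 13 · 41
Common: 13 = 13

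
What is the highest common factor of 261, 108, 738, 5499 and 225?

9

261 = 3² · 29; 108 = 2² · 3³; 738 = 2 · 3² · 41; 5499 = 3² · 13 · 47; 225 = 3² · 5²
gcd takes min exponent of each prime: 3² = 9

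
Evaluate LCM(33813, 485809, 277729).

33813 = 3² · 13 · 17²; 485809 = 17² · 41²; 277729 = 17² · 31²
lcm takes max exponent of each prime: 3² · 13 · 17² · 31² · 41² = 54622906533

54622906533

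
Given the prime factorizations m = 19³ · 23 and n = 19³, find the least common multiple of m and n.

157757

max exponent per prime: 19³ · 23 = 157757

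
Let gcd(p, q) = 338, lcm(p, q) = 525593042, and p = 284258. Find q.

624962

Using pq = gcd(p,q)·lcm(p,q) = 338·525593042 = 177650448196, we get q = 177650448196/284258 = 624962.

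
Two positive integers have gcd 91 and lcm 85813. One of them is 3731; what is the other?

2093

Using mn = gcd(m,n)·lcm(m,n) = 91·85813 = 7808983, we get n = 7808983/3731 = 2093.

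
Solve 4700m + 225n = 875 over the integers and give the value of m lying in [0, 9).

gcd(4700, 225) = 25 (Euclid: 4700 = 20·225 + 200; 225 = 1·200 + 25; 200 = 8·25 + 0), and 25 | 875.
Extended Euclid: 4700·(-1) + 225·(21) = 25. Scale by 35: m₀ = -35.
General solution m = m₀ + 9t; reducing mod 9 gives m = 1 (and n = -17).

1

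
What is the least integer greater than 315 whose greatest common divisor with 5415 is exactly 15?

Multiples of 15 above 315: 15·22, 15·23, … . Need the cofactor coprime to 5415/15 = 361.
Checking s = 22, 23, … the first with gcd(s, 361) = 1 is s = 22, giving 330.

330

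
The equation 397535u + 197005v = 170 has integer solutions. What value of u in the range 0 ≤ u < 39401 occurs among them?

15984

Euclid: 397535 = 2·197005 + 3525; 197005 = 55·3525 + 3130; 3525 = 1·3130 + 395; 3130 = 7·395 + 365; 395 = 1·365 + 30; 365 = 12·30 + 5; 30 = 6·5 + 0 → gcd = 5; 170 = 5·34.
Back-substitution yields 397535·(-6483) + 197005·(13082) = 5, so one solution is u = -6483·34 = -220422, v = 13082·34 = 444788.
Solutions in u differ by 197005/5 = 39401; the one in [0, 39401) is -220422 mod 39401 = 15984.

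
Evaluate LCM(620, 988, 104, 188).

620 = 2² · 5 · 31; 988 = 2² · 13 · 19; 104 = 2³ · 13; 188 = 2² · 47
lcm takes max exponent of each prime: 2³ · 5 · 13 · 19 · 31 · 47 = 14395160

14395160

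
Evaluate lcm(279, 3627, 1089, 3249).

158430987

lcm(279, 3627) = 279·3627/gcd = 1011933/279 = 3627
lcm(3627, 1089) = 3627·1089/gcd = 3949803/9 = 438867
lcm(438867, 3249) = 438867·3249/gcd = 1425878883/9 = 158430987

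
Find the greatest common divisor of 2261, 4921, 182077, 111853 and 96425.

133

gcd(2261, 4921): 4921 = 2·2261 + 399; 2261 = 5·399 + 266; 399 = 1·266 + 133; 266 = 2·133 + 0 → 133
gcd(133, 182077): 182077 = 1369·133 + 0 → 133
gcd(133, 111853): 111853 = 841·133 + 0 → 133
gcd(133, 96425): 96425 = 725·133 + 0 → 133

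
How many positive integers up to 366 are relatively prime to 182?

Prime factors of 182: 2, 7, 13. Count integers ≤ 366 divisible by none of them.
By inclusion–exclusion: 366 − ⌊366/2⌋ − ⌊366/7⌋ − ⌊366/13⌋ + ⌊366/14⌋ + ⌊366/26⌋ + ⌊366/91⌋ − ⌊366/182⌋ = 145.

145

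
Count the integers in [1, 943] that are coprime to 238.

381

Prime factors of 238: 2, 7, 17. Count integers ≤ 943 divisible by none of them.
By inclusion–exclusion: 943 − ⌊943/2⌋ − ⌊943/7⌋ − ⌊943/17⌋ + ⌊943/14⌋ + ⌊943/34⌋ + ⌊943/119⌋ − ⌊943/238⌋ = 381.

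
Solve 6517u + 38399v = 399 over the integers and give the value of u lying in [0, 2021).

495

gcd(6517, 38399) = 19 (Euclid: 38399 = 5·6517 + 5814; 6517 = 1·5814 + 703; 5814 = 8·703 + 190; 703 = 3·190 + 133; 190 = 1·133 + 57; 133 = 2·57 + 19; 57 = 3·19 + 0), and 19 | 399.
Extended Euclid: 6517·(601) + 38399·(-102) = 19. Scale by 21: u₀ = 12621.
General solution u = u₀ + 2021t; reducing mod 2021 gives u = 495 (and v = -84).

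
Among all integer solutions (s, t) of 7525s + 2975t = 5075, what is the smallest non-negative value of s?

gcd(7525, 2975) = 175 (Euclid: 7525 = 2·2975 + 1575; 2975 = 1·1575 + 1400; 1575 = 1·1400 + 175; 1400 = 8·175 + 0), and 175 | 5075.
Extended Euclid: 7525·(2) + 2975·(-5) = 175. Scale by 29: s₀ = 58.
General solution s = s₀ + 17k; reducing mod 17 gives s = 7 (and t = -16).

7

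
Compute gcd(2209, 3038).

Euclid: 3038 = 1·2209 + 829; 2209 = 2·829 + 551; 829 = 1·551 + 278; 551 = 1·278 + 273; 278 = 1·273 + 5; 273 = 54·5 + 3; 5 = 1·3 + 2; 3 = 1·2 + 1; 2 = 2·1 + 0. Last nonzero remainder: 1.

1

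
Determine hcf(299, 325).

13

299 = 13 · 23
325 = 5² · 13
Common: 13 = 13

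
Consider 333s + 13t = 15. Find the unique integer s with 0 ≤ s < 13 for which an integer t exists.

10

gcd(333, 13) = 1 (Euclid: 333 = 25·13 + 8; 13 = 1·8 + 5; 8 = 1·5 + 3; 5 = 1·3 + 2; 3 = 1·2 + 1; 2 = 2·1 + 0), and 1 | 15.
Extended Euclid: 333·(5) + 13·(-128) = 1. Scale by 15: s₀ = 75.
General solution s = s₀ + 13k; reducing mod 13 gives s = 10 (and t = -255).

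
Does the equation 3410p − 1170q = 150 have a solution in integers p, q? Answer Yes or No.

Yes

gcd(3410, 1170): 3410 = 2·1170 + 1070; 1170 = 1·1070 + 100; 1070 = 10·100 + 70; 100 = 1·70 + 30; 70 = 2·30 + 10; 30 = 3·10 + 0 → 10
10 divides 150, so a solution exists.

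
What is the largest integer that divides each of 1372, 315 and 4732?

7

1372 = 2² · 7³; 315 = 3² · 5 · 7; 4732 = 2² · 7 · 13²
gcd takes min exponent of each prime: 7 = 7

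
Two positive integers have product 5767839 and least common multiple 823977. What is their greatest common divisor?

7

From gcd × lcm = uv: gcd = 5767839 / 823977 = 7.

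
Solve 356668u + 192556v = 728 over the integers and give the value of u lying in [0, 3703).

1645

Reduce mod 192556: 356668u ≡ 728 (mod 192556). With g = gcd(356668, 192556) = 52 dividing 728, divide through: 6859u ≡ 14 (mod 3703).
Since gcd(6859, 3703) = 1, u ≡ 14·(6859)⁻¹ ≡ 1645 (mod 3703). Smallest non-negative: 1645.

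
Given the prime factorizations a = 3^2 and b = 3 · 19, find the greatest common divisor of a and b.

min exponent per shared prime: 3 = 3

3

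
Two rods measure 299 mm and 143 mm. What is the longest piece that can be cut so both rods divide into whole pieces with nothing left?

13

299 = 13 · 23
143 = 11 · 13
Common: 13 = 13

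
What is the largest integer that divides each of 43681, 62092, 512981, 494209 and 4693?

gcd(43681, 62092): 62092 = 1·43681 + 18411; 43681 = 2·18411 + 6859; 18411 = 2·6859 + 4693; 6859 = 1·4693 + 2166; 4693 = 2·2166 + 361; 2166 = 6·361 + 0 → 361
gcd(361, 512981): 512981 = 1421·361 + 0 → 361
gcd(361, 494209): 494209 = 1369·361 + 0 → 361
gcd(361, 4693): 4693 = 13·361 + 0 → 361

361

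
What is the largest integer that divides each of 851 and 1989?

Euclid: 1989 = 2·851 + 287; 851 = 2·287 + 277; 287 = 1·277 + 10; 277 = 27·10 + 7; 10 = 1·7 + 3; 7 = 2·3 + 1; 3 = 3·1 + 0. Last nonzero remainder: 1.

1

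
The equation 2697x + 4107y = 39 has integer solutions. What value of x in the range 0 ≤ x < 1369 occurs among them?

166

Reduce mod 4107: 2697x ≡ 39 (mod 4107). With g = gcd(2697, 4107) = 3 dividing 39, divide through: 899x ≡ 13 (mod 1369).
Since gcd(899, 1369) = 1, x ≡ 13·(899)⁻¹ ≡ 166 (mod 1369). Smallest non-negative: 166.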